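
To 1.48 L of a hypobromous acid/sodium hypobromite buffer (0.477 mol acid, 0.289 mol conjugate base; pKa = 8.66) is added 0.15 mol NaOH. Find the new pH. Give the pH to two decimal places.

After neutralization: n(HOBr) = 0.327 mol, n(OBr-) = 0.439 mol.
pH = pKa + log(n_OBr-/n_HOBr) = 8.66 + log(0.439/0.327) = 8.66 + (+0.128)

pH = 8.79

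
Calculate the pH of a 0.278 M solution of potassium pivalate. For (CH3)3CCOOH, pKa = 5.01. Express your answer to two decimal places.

(CH3)3CCOO- is the conjugate base of the weak acid (CH3)3CCOOH.
Ka = 10^(−5.01) = 9.77 × 10^-6
Kb = Kw/Ka = 1.0×10^-14 / 9.77 × 10^-6 = 1.02 × 10^-9
Let x = [OH-] at equilibrium. Kb = x²/(0.278 − x).
Neglecting x in the denominator: x = √(1.02 × 10^-9 × 0.278) = 1.68 × 10^-5 M
pOH = 4.77, so pH = 14.00 − pOH = 9.23

pH = 9.23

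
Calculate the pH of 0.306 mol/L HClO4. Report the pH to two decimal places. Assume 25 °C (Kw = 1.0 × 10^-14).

HClO4 is a strong acid and dissociates completely, so [H+] = 0.306 M.
pH = -log(0.306) = 0.51

pH = 0.51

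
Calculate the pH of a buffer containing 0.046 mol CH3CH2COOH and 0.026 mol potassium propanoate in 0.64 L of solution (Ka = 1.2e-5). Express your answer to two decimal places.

pKa = −log(1.2 × 10^-5) = 4.921
pH = pKa + log([A⁻]/[HA]) = 4.921 + log(0.026/0.046)
pH = 4.921 + (-0.248) = 4.67

pH = 4.67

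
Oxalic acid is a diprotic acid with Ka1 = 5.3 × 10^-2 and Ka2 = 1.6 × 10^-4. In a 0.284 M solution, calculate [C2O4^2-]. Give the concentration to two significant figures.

1.6 × 10^-4 M

First ionization gives [H+] ≈ [HC2O4-] = 9.90 × 10^-2 M.
Second step: Ka2 = [H+][C2O4^2-]/[HC2O4-] ≈ [C2O4^2-] (since [H+] ≈ [HC2O4-]).
So [C2O4^2-] ≈ Ka2.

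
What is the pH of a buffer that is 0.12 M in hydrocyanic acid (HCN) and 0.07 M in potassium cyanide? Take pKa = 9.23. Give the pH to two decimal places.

pH = 9.00

pH = pKa + log([A⁻]/[HA]) = 9.23 + log(0.07/0.12)
pH = 9.23 + (-0.234) = 9.00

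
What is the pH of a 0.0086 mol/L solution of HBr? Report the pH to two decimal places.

HBr is a strong acid and dissociates completely, so [H+] = 0.0086 M.
pH = -log(0.0086) = 2.07

pH = 2.07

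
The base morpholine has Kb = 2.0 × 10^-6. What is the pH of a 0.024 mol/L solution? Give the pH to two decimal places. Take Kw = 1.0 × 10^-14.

pH = 10.34

C4H8ONH + H2O ⇌ C4H8ONH2+ + OH-
Kb = x²/(0.024 − x) = 2.0 × 10^-6
Assume x ≪ 0.024: x ≈ √(2.0 × 10^-6 × 0.024) = 2.19 × 10^-4 M
Check: 0.91% ionized — well under 5%, approximation valid.
pOH = −log(2.19 × 10^-4) = 3.66; pH = 14.00 − 3.66 = 10.34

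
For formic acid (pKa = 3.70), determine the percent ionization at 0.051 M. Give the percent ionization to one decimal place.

HCOOH ⇌ HCOO- + H+; let x = [H+] at equilibrium.
Ka = 10^(−3.70) = 2.00 × 10^-4
Ka = x²/(C₀ − x); solving the quadratic gives x = 3.10 × 10^-3 M.
Fraction ionized = 3.10 × 10^-3 / 0.051 = 0.0608 → 6.1%

6.1%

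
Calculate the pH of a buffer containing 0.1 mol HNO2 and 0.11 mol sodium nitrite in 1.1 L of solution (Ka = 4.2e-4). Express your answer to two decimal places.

pKa = −log(4.2 × 10^-4) = 3.377
Henderson–Hasselbalch: pH = pKa + log([NO2-]/[HNO2]) = 3.377 + log(0.11/0.1)
pH = 3.377 + (+0.041) = 3.42

pH = 3.42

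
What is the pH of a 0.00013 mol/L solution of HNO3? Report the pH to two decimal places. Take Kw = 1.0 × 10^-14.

pH = 3.89

HNO3 is a strong acid and dissociates completely, so [H+] = 0.00013 M.
pH = -log(0.00013) = 3.89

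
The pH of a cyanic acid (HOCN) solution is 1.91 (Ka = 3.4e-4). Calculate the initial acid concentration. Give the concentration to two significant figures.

[H+] = 10^(-1.91) = 1.23 × 10^-2 M = x
Ka = x²/(C₀ − x) ⇒ C₀ = x + x²/Ka
C₀ = 1.23 × 10^-2 + (1.23 × 10^-2)²/(3.4 × 10^-4) = 4.57 × 10^-1 M

C₀ = 4.6 × 10^-1 M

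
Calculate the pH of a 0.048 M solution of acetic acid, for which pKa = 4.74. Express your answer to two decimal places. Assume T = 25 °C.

CH3COOH ⇌ CH3COO- + H+
Ka = 10^(−4.74) = 1.82 × 10^-5
From the ICE table, Ka = x²/(0.048 − x) = 1.82 × 10^-5.
Assume x ≪ 0.048: x ≈ √(1.82 × 10^-5 × 0.048) = 9.35 × 10^-4 M
Check: 1.9% ionized — well under 5%, approximation valid.
pH = −log(9.35 × 10^-4) = 3.03

pH = 3.03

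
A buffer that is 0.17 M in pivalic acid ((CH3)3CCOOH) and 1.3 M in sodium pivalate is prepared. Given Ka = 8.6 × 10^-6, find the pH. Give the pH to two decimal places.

pH = 5.95

pKa = −log(8.6 × 10^-6) = 5.066
Using pH = pKa + log([base]/[acid]) with [base]/[acid] = 1.3/0.17:
pH = 5.066 + (+0.883) = 5.95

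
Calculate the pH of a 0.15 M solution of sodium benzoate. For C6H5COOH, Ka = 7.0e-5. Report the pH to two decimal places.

C6H5COO- is the conjugate base of the weak acid C6H5COOH.
Kb = Kw/Ka = 1.0×10^-14 / 7.0 × 10^-5 = 1.43 × 10^-10
From the ICE table, Kb = [OH-]²/(0.15 − [OH-]) = 1.43 × 10^-10.
Assume [OH-] ≪ 0.15: [OH-] ≈ √(1.43 × 10^-10 × 0.15) = 4.63 × 10^-6 M
([OH-]/C₀ = 0.0031% < 5%, so the approximation holds.)
pOH = −log(4.63 × 10^-6) = 5.33; pH = 14.00 − 5.33 = 8.67

pH = 8.67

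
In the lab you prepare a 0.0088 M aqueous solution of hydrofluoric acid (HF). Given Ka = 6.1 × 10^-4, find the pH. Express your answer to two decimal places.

pH = 2.69

HF ⇌ F- + H+
Let x = [H+] at equilibrium. Ka = x²/(0.0088 − x).
The 5% rule fails; solving x² + Ka·x − Ka·C₀ = 0 exactly:
x = [−0.00061 + √(0.00061² + 2.15e-05)]/2 = 2.03 × 10^-3 M
pH = −log(2.03 × 10^-3) = 2.69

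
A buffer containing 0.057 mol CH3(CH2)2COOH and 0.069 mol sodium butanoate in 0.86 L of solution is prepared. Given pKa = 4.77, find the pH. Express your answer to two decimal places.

Using pH = pKa + log([base]/[acid]) with [base]/[acid] = 0.069/0.057:
pH = 4.77 + (+0.083) = 4.85

pH = 4.85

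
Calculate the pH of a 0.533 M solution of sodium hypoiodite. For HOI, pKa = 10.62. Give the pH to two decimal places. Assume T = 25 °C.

OI- is the conjugate base of the weak acid HOI.
Ka = 10^(−10.62) = 2.40 × 10^-11
Kb = Kw/Ka = 1.0×10^-14 / 2.40 × 10^-11 = 4.17 × 10^-4
From the ICE table, Kb = [OH-]²/(0.533 − [OH-]) = 4.17 × 10^-4.
Since Kb ≪ C₀, [OH-] ≈ √(Kb·C₀) = 1.49 × 10^-2 M.
Check: 2.8% ionized — well under 5%, approximation valid.
pOH = 1.83, so pH = 14.00 − pOH = 12.17

pH = 12.17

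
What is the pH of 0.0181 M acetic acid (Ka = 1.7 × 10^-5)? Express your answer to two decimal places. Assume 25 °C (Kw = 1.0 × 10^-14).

pH = 3.26

CH3COOH ⇌ CH3COO- + H+
Ka = [H+]²/(0.0181 − [H+]) = 1.7 × 10^-5
Neglecting [H+] in the denominator: [H+] = √(1.7 × 10^-5 × 0.0181) = 5.55 × 10^-4 M
pH = −log[H+] = −log(5.55 × 10^-4) = 3.26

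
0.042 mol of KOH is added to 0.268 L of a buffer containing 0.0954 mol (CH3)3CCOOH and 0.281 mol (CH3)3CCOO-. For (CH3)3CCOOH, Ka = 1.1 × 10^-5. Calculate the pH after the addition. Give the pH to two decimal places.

OH- converts (CH3)3CCOOH to (CH3)3CCOO-: (CH3)3CCOOH → 0.0534 mol, (CH3)3CCOO- → 0.323 mol.
pKa = −log(1.1 × 10^-5) = 4.959
pH = pKa + log([A⁻]/[HA]) = 4.959 + log(0.323/0.0534) = 4.959 +0.782

pH = 5.74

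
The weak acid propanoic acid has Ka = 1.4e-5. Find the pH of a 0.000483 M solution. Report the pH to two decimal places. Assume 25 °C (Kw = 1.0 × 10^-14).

pH = 4.12

CH3CH2COOH ⇌ CH3CH2COO- + H+
Ka = [H+]²/(0.000483 − [H+]) = 1.4 × 10^-5
[H+] is not negligible relative to C₀; solve [H+]² + 1.4e-05·[H+] − 6.76e-09 = 0.
[H+] = [−1.4e-05 + √(1.4e-05² + 2.7e-08)]/2 = 7.55 × 10^-5 M
pH = −log[H+] = −log(7.55 × 10^-5) = 4.12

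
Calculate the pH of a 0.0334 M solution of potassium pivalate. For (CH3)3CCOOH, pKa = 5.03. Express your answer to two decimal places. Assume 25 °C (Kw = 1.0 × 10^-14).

(CH3)3CCOO- is the conjugate base of the weak acid (CH3)3CCOOH.
Ka = 10^(−5.03) = 9.33 × 10^-6
Kb = Kw/Ka = 1.0×10^-14 / 9.33 × 10^-6 = 1.07 × 10^-9
Kb = [OH-]²/(0.0334 − [OH-]) = 1.07 × 10^-9
Assume [OH-] ≪ 0.0334: [OH-] ≈ √(1.07 × 10^-9 × 0.0334) = 5.98 × 10^-6 M
pOH = 5.22, so pH = 14.00 − pOH = 8.78

pH = 8.78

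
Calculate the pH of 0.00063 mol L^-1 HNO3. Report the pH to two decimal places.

HNO3 is a strong acid and dissociates completely, so [H+] = 0.00063 M.
pH = -log(0.00063) = 3.20

pH = 3.20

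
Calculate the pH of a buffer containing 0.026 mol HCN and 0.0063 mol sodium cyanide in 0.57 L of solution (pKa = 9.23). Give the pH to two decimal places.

pH = 8.61

Henderson–Hasselbalch: pH = pKa + log([CN-]/[HCN]) = 9.23 + log(0.0063/0.026)
pH = 9.23 + (-0.616) = 8.61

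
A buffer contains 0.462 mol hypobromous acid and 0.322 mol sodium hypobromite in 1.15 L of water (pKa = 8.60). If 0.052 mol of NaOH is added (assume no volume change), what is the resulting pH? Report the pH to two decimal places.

pH = 8.56

OH- converts HOBr to OBr-: HOBr → 0.41 mol, OBr- → 0.374 mol.
pH = pKa + log(n_OBr-/n_HOBr) = 8.60 + log(0.374/0.41) = 8.60 + (-0.040)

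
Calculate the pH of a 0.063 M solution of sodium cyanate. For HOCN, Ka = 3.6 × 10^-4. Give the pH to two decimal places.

OCN- is the conjugate base of the weak acid HOCN.
Kb = Kw/Ka = 1.0×10^-14 / 3.6 × 10^-4 = 2.78 × 10^-11
Kb = x²/(0.063 − x) = 2.78 × 10^-11
Assume x ≪ 0.063: x ≈ √(2.78 × 10^-11 × 0.063) = 1.32 × 10^-6 M
pOH = −log(1.32 × 10^-6) = 5.88; pH = 14.00 − 5.88 = 8.12

pH = 8.12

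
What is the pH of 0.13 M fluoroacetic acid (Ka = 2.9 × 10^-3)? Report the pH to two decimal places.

FCH2COOH ⇌ FCH2COO- + H+
From the ICE table, Ka = [H+]²/(0.13 − [H+]) = 2.9 × 10^-3.
Here C₀/Ka ≈ 44.8, so the small-[H+] approximation fails. Use the quadratic:
[H+] = [−0.0029 + √(0.0029² + 0.00151)]/2 = 1.80 × 10^-2 M
pH = −log[H+] = −log(1.80 × 10^-2) = 1.74

pH = 1.74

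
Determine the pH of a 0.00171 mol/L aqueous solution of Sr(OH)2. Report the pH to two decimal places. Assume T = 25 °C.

pH = 11.53

Sr(OH)2 is a strong base (each formula unit releases 2 OH-); [OH-] = 0.00342 M.
pOH = -log(0.00342) = 2.47
pH = 14.00 - 2.47 = 11.53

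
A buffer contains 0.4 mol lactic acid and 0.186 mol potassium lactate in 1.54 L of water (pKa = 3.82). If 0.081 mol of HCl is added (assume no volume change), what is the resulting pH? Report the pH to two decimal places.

After neutralization: n(CH3CH(OH)COOH) = 0.481 mol, n(CH3CH(OH)COO-) = 0.105 mol.
pH = pKa + log(n_CH3CH(OH)COO-/n_CH3CH(OH)COOH) = 3.82 + log(0.105/0.481) = 3.82 + (-0.661)

pH = 3.16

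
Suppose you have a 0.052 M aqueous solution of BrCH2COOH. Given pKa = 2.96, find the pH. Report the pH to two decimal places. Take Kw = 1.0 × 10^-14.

BrCH2COOH ⇌ BrCH2COO- + H+
Ka = 10^(−2.96) = 1.10 × 10^-3
Ka = x²/(0.052 − x) = 1.10 × 10^-3
The 5% rule fails; solving x² + Ka·x − Ka·C₀ = 0 exactly:
x = [−0.0011 + √(0.0011² + 0.000229)]/2 = 7.03 × 10^-3 M
pH = −log[H+] = −log(7.03 × 10^-3) = 2.15

pH = 2.15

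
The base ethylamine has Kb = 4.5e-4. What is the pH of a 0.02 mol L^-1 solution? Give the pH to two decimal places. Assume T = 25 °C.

C2H5NH2 + H2O ⇌ C2H5NH3+ + OH-
Kb = [OH-]²/(0.02 − [OH-]) = 4.5 × 10^-4
The 5% rule fails; solving [OH-]² + Kb·[OH-] − Kb·C₀ = 0 exactly:
[OH-] = (−Kb + √(Kb² + 4·Kb·C₀))/2 = 2.78 × 10^-3 M
pOH = −log(2.78 × 10^-3) = 2.56; pH = 14.00 − 2.56 = 11.44

pH = 11.44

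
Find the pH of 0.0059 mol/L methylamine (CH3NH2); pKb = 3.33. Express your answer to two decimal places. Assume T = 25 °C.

pH = 11.16

CH3NH2 + H2O ⇌ CH3NH3+ + OH-
Kb = 10^(−3.33) = 4.68 × 10^-4
Kb = [OH-]²/(0.0059 − [OH-]) = 4.68 × 10^-4
Here C₀/Kb ≈ 12.6, so the small-[OH-] approximation fails. Use the quadratic:
[OH-] = [−0.000468 + √(0.000468² + 1.1e-05)]/2 = 1.44 × 10^-3 M
pOH = 2.84, so pH = 14.00 − pOH = 11.16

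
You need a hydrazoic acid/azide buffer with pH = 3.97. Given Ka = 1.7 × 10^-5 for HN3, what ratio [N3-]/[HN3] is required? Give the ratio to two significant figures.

ratio = 0.16

pKa = -log(1.7 × 10^-5) = 4.770
pH = pKa + log(r) ⇒ log(r) = 3.97 − 4.770 = -0.800
r = [N3-]/[HN3] = 10^(-0.800) = 0.158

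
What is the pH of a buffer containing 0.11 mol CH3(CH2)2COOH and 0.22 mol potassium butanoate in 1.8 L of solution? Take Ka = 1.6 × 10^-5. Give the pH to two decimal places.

pH = 5.10

pKa = −log(1.6 × 10^-5) = 4.796
pH = pKa + log([A⁻]/[HA]) = 4.796 + log(0.22/0.11)
pH = 4.796 + (+0.301) = 5.10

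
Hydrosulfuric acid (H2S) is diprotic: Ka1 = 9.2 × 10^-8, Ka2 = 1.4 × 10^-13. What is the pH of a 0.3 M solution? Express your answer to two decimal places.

Since Ka1 ≫ Ka2, the first ionization dominates [H+].
Ka1 = x²/(0.3 − x) = 9.2 × 10^-8
x ≈ √(9.2 × 10^-8 × 0.3) = 1.66 × 10^-4 M
pH = −log(1.66 × 10^-4) = 3.78

pH = 3.78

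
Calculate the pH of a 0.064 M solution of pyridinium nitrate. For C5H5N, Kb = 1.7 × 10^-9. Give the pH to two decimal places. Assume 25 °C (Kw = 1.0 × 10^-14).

C5H5NH+ is the conjugate acid of the weak base C5H5N.
Ka = Kw/Kb = 1.0×10^-14 / 1.7 × 10^-9 = 5.88 × 10^-6
Let x = [H+] at equilibrium. Ka = x²/(0.064 − x).
Assume x ≪ 0.064: x ≈ √(5.88 × 10^-6 × 0.064) = 6.13 × 10^-4 M
Check: 0.96% ionized — well under 5%, approximation valid.
pH = −log(6.13 × 10^-4) = 3.21

pH = 3.21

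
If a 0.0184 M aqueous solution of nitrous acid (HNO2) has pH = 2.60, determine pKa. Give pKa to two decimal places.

pKa = 3.40

[H+] = 10^(-2.60) = 2.51 × 10^-3 M
At equilibrium [HA] = 0.0184 − 2.51 × 10^-3 = 1.59 × 10^-2 M
Ka = [H+][A-]/[HA] = (2.51 × 10^-3)² / 1.59 × 10^-2 = 3.96 × 10^-4
pKa = -log(3.96 × 10^-4) = 3.40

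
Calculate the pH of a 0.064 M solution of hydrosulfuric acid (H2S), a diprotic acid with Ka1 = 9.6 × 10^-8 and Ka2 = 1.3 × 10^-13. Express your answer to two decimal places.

pH = 4.11

Since Ka1 ≫ Ka2, the first ionization dominates [H+].
Ka1 = x²/(0.064 − x) = 9.6 × 10^-8
x ≈ √(9.6 × 10^-8 × 0.064) = 7.84 × 10^-5 M
pH = −log(7.84 × 10^-5) = 4.11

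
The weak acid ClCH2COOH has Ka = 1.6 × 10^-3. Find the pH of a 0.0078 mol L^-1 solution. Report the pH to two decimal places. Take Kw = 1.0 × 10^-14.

pH = 2.55

ClCH2COOH ⇌ ClCH2COO- + H+
From the ICE table, Ka = [H+]²/(0.0078 − [H+]) = 1.6 × 10^-3.
[H+] is not negligible relative to C₀; solve [H+]² + 0.0016·[H+] − 1.25e-05 = 0.
[H+] = [−0.0016 + √(0.0016² + 4.99e-05)]/2 = 2.82 × 10^-3 M
pH = −log[H+] = −log(2.82 × 10^-3) = 2.55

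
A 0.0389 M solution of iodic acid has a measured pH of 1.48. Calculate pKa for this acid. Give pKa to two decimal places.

pKa = 0.72

[H+] = 10^(-1.48) = 3.31 × 10^-2 M
At equilibrium [HA] = 0.0389 − 3.31 × 10^-2 = 5.80 × 10^-3 M
Ka = [H+][A-]/[HA] = (3.31 × 10^-2)² / 5.80 × 10^-3 = 1.89 × 10^-1
pKa = -log(1.89 × 10^-1) = 0.72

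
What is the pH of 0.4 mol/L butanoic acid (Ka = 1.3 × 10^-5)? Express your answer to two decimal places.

pH = 2.64

CH3(CH2)2COOH ⇌ CH3(CH2)2COO- + H+
From the ICE table, Ka = x²/(0.4 − x) = 1.3 × 10^-5.
Neglecting x in the denominator: x = √(1.3 × 10^-5 × 0.4) = 2.28 × 10^-3 M
(x/C₀ = 0.57% < 5%, so the approximation holds.)
pH = −log[H+] = −log(2.28 × 10^-3) = 2.64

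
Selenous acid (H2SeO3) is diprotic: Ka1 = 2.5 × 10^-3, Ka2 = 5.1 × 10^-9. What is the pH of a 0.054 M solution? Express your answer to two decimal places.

pH = 1.98

Since Ka1 ≫ Ka2, the first ionization dominates [H+].
Ka1 = x²/(0.054 − x) = 2.5 × 10^-3
Solving the quadratic: x = (−Ka1 + √(Ka1² + 4·Ka1·C₀))/2 = 1.04 × 10^-2 M
pH = −log(1.04 × 10^-2) = 1.98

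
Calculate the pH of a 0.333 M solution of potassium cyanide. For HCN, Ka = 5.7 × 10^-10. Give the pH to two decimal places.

CN- is the conjugate base of the weak acid HCN.
Kb = Kw/Ka = 1.0×10^-14 / 5.7 × 10^-10 = 1.75 × 10^-5
From the ICE table, Kb = [OH-]²/(0.333 − [OH-]) = 1.75 × 10^-5.
Neglecting [OH-] in the denominator: [OH-] = √(1.75 × 10^-5 × 0.333) = 2.41 × 10^-3 M
([OH-]/C₀ = 0.72% < 5%, so the approximation holds.)
pOH = −log(2.41 × 10^-3) = 2.62; pH = 14.00 − 2.62 = 11.38

pH = 11.38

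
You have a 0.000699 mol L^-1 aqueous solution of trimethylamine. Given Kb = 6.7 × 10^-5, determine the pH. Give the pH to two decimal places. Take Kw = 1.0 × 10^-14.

pH = 10.27

(CH3)3N + H2O ⇌ (CH3)3NH+ + OH-
Kb = [OH-]²/(0.000699 − [OH-]) = 6.7 × 10^-5
Here C₀/Kb ≈ 10.4, so the small-[OH-] approximation fails. Use the quadratic:
[OH-] = (−Kb + √(Kb² + 4·Kb·C₀))/2 = 1.85 × 10^-4 M
pOH = −log(1.85 × 10^-4) = 3.73; pH = 14.00 − 3.73 = 10.27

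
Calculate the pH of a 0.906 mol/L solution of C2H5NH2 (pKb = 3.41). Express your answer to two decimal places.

C2H5NH2 + H2O ⇌ C2H5NH3+ + OH-
Kb = 10^(−3.41) = 3.89 × 10^-4
Let x = [OH-] at equilibrium. Kb = x²/(0.906 − x).
Assume x ≪ 0.906: x ≈ √(3.89 × 10^-4 × 0.906) = 1.88 × 10^-2 M
Check: 2.1% ionized — well under 5%, approximation valid.
pOH = −log(1.88 × 10^-2) = 1.73; pH = 14.00 − 1.73 = 12.27

pH = 12.27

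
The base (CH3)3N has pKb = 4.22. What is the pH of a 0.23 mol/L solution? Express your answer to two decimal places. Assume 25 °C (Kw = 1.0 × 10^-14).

(CH3)3N + H2O ⇌ (CH3)3NH+ + OH-
Kb = 10^(−4.22) = 6.03 × 10^-5
Let x = [OH-] at equilibrium. Kb = x²/(0.23 − x).
Assume x ≪ 0.23: x ≈ √(6.03 × 10^-5 × 0.23) = 3.72 × 10^-3 M
pOH = −log(3.72 × 10^-3) = 2.43; pH = 14.00 − 2.43 = 11.57

pH = 11.57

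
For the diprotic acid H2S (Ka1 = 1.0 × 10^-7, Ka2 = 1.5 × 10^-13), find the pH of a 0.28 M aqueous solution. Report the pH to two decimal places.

Ka1 ≫ Ka2, so treat the first dissociation as the only significant source of H+.
Ka1 = x²/(0.28 − x) = 1.0 × 10^-7
x ≈ √(1.0 × 10^-7 × 0.28) = 1.67 × 10^-4 M
pH = −log(1.67 × 10^-4) = 3.78

pH = 3.78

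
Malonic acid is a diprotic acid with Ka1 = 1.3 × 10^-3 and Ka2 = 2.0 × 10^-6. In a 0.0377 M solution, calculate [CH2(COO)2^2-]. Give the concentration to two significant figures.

2.0 × 10^-6 M

First ionization gives [H+] ≈ [CH2(COOH)COO-] = 6.38 × 10^-3 M.
Second step: Ka2 = [H+][CH2(COO)2^2-]/[CH2(COOH)COO-] ≈ [CH2(COO)2^2-] (since [H+] ≈ [CH2(COOH)COO-]).
So [CH2(COO)2^2-] ≈ Ka2.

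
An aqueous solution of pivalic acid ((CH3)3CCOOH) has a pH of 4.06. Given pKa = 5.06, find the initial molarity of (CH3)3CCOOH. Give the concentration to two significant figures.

[H+] = 10^(-4.06) = 8.71 × 10^-5 M = x
Ka = 10^(−5.06) = 8.71 × 10^-6
Ka = x²/(C₀ − x) ⇒ C₀ = x + x²/Ka
C₀ = 8.71 × 10^-5 + (8.71 × 10^-5)²/(8.71 × 10^-6) = 9.58 × 10^-4 M

C₀ = 9.6 × 10^-4 M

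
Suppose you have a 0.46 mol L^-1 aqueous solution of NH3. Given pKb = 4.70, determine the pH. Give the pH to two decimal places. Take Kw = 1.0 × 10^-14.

pH = 11.48

NH3 + H2O ⇌ NH4+ + OH-
Kb = 10^(−4.70) = 2.00 × 10^-5
From the ICE table, Kb = x²/(0.46 − x) = 2.00 × 10^-5.
Assume x ≪ 0.46: x ≈ √(2.00 × 10^-5 × 0.46) = 3.03 × 10^-3 M
pOH = 2.52, so pH = 14.00 − pOH = 11.48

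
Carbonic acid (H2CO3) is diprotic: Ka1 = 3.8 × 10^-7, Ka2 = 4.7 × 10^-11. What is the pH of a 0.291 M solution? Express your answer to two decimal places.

Ka1 ≫ Ka2, so treat the first dissociation as the only significant source of H+.
Ka1 = x²/(0.291 − x) = 3.8 × 10^-7
x ≈ √(3.8 × 10^-7 × 0.291) = 3.33 × 10^-4 M
pH = −log(3.33 × 10^-4) = 3.48

pH = 3.48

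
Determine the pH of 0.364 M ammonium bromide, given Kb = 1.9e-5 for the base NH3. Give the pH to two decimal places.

pH = 4.86

NH4+ is the conjugate acid of the weak base NH3.
Ka = Kw/Kb = 1.0×10^-14 / 1.9 × 10^-5 = 5.26 × 10^-10
Let x = [H+] at equilibrium. Ka = x²/(0.364 − x).
Neglecting x in the denominator: x = √(5.26 × 10^-10 × 0.364) = 1.38 × 10^-5 M
(x/C₀ = 0.0038% < 5%, so the approximation holds.)
pH = −log(1.38 × 10^-5) = 4.86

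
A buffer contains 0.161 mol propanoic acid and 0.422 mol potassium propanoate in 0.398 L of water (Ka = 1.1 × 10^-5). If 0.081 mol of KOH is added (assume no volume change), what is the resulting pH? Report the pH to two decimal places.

pH = 5.76

OH- converts CH3CH2COOH to CH3CH2COO-: CH3CH2COOH → 0.08 mol, CH3CH2COO- → 0.503 mol.
pKa = −log(1.1 × 10^-5) = 4.959
Henderson–Hasselbalch with mole ratio 0.503/0.08: pH = 4.959 + (+0.798)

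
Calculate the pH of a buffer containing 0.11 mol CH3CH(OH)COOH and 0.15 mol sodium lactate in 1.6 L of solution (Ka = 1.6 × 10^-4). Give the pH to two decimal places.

pKa = −log(1.6 × 10^-4) = 3.796
Henderson–Hasselbalch: pH = pKa + log([CH3CH(OH)COO-]/[CH3CH(OH)COOH]) = 3.796 + log(0.15/0.11)
pH = 3.796 + (+0.135) = 3.93

pH = 3.93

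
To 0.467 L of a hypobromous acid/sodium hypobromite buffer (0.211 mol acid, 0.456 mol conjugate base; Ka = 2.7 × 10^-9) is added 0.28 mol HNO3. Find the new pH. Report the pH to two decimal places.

After neutralization: n(HOBr) = 0.491 mol, n(OBr-) = 0.176 mol.
pKa = −log(2.7 × 10^-9) = 8.569
Henderson–Hasselbalch with mole ratio 0.176/0.491: pH = 8.569 + (-0.446)

pH = 8.12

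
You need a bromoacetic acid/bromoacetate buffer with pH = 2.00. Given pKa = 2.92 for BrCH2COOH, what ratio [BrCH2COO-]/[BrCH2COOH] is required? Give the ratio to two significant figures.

pH = pKa + log(r) ⇒ log(r) = 2.00 − 2.92 = -0.92
r = [BrCH2COO-]/[BrCH2COOH] = 10^(-0.92) = 0.12

ratio = 0.12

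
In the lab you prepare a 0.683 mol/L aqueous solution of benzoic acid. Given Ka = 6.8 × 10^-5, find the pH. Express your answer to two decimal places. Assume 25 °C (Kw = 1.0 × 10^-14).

C6H5COOH ⇌ C6H5COO- + H+
From the ICE table, Ka = x²/(0.683 − x) = 6.8 × 10^-5.
Since Ka ≪ C₀, x ≈ √(Ka·C₀) = 6.81 × 10^-3 M.
(x/C₀ = 1% < 5%, so the approximation holds.)
pH = −log[H+] = −log(6.81 × 10^-3) = 2.17

pH = 2.17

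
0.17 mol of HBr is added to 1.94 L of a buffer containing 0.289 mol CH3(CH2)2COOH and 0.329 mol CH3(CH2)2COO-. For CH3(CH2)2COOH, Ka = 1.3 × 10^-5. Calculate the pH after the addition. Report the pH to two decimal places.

pH = 4.43

After neutralization: n(CH3(CH2)2COOH) = 0.459 mol, n(CH3(CH2)2COO-) = 0.159 mol.
pKa = −log(1.3 × 10^-5) = 4.886
pH = pKa + log(n_CH3(CH2)2COO-/n_CH3(CH2)2COOH) = 4.886 + log(0.159/0.459) = 4.886 + (-0.460)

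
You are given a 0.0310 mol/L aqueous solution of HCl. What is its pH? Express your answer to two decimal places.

HCl is a strong acid and dissociates completely, so [H+] = 0.0310 M.
pH = -log(0.031) = 1.51

pH = 1.51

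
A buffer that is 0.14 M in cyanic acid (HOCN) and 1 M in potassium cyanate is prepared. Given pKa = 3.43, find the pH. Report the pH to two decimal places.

Using pH = pKa + log([base]/[acid]) with [base]/[acid] = 1/0.14:
pH = 3.43 + (+0.854) = 4.28

pH = 4.28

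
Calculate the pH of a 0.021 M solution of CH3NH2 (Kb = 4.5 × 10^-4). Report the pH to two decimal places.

pH = 11.46

CH3NH2 + H2O ⇌ CH3NH3+ + OH-
Kb = x²/(0.021 − x) = 4.5 × 10^-4
x is not negligible relative to C₀; solve x² + 0.00045·x − 9.45e-06 = 0.
x = [−0.00045 + √(0.00045² + 3.78e-05)]/2 = 2.86 × 10^-3 M
pOH = −log(2.86 × 10^-3) = 2.54; pH = 14.00 − 2.54 = 11.46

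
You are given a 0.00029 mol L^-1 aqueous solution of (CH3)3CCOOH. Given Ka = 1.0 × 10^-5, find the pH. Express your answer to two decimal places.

(CH3)3CCOOH ⇌ (CH3)3CCOO- + H+
From the ICE table, Ka = [H+]²/(0.00029 − [H+]) = 1.0 × 10^-5.
The 5% rule fails; solving [H+]² + Ka·[H+] − Ka·C₀ = 0 exactly:
[H+] = [−1e-05 + √(1e-05² + 1.16e-08)]/2 = 4.91 × 10^-5 M
pH = −log[H+] = −log(4.91 × 10^-5) = 4.31

pH = 4.31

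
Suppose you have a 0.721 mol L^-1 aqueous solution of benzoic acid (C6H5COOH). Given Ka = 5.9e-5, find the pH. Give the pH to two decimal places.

pH = 2.19

C6H5COOH ⇌ C6H5COO- + H+
From the ICE table, Ka = [H+]²/(0.721 − [H+]) = 5.9 × 10^-5.
Neglecting [H+] in the denominator: [H+] = √(5.9 × 10^-5 × 0.721) = 6.52 × 10^-3 M
pH = −log(6.52 × 10^-3) = 2.19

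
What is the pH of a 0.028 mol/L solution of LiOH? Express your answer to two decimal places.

LiOH is a strong base; [OH-] = 0.028 M.
pOH = -log(0.028) = 1.55
pH = 14.00 - 1.55 = 12.45

pH = 12.45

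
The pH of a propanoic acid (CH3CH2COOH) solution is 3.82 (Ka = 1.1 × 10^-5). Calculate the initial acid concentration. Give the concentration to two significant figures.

C₀ = 2.2 × 10^-3 M

[H+] = 10^(-3.82) = 1.51 × 10^-4 M = x
Ka = x²/(C₀ − x) ⇒ C₀ = x + x²/Ka
C₀ = 1.51 × 10^-4 + (1.51 × 10^-4)²/(1.1 × 10^-5) = 2.22 × 10^-3 M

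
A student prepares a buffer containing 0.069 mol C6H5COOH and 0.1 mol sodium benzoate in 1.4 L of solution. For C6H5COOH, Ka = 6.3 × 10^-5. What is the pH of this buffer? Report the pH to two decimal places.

pH = 4.36

pKa = −log(6.3 × 10^-5) = 4.201
pH = pKa + log([A⁻]/[HA]) = 4.201 + log(0.1/0.069)
pH = 4.201 + (+0.161) = 4.36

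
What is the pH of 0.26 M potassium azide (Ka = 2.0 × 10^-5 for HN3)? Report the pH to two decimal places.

N3- is the conjugate base of the weak acid HN3.
Kb = Kw/Ka = 1.0×10^-14 / 2.0 × 10^-5 = 5.00 × 10^-10
Kb = [OH-]²/(0.26 − [OH-]) = 5.00 × 10^-10
Neglecting [OH-] in the denominator: [OH-] = √(5.00 × 10^-10 × 0.26) = 1.14 × 10^-5 M
Check: 0.0044% ionized — well under 5%, approximation valid.
pOH = −log(1.14 × 10^-5) = 4.94; pH = 14.00 − 4.94 = 9.06

pH = 9.06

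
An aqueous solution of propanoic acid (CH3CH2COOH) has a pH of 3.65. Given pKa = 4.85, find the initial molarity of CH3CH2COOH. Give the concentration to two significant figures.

[H+] = 10^(-3.65) = 2.24 × 10^-4 M = x
Ka = 10^(−4.85) = 1.41 × 10^-5
Ka = x²/(C₀ − x) ⇒ C₀ = x + x²/Ka
C₀ = 2.24 × 10^-4 + (2.24 × 10^-4)²/(1.41 × 10^-5) = 3.78 × 10^-3 M

C₀ = 3.8 × 10^-3 M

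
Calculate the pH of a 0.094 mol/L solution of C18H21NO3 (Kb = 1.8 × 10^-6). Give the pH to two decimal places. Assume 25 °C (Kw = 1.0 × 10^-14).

pH = 10.61

C18H21NO3 + H2O ⇌ C18H22NO3+ + OH-
Kb = [OH-]²/(0.094 − [OH-]) = 1.8 × 10^-6
Assume [OH-] ≪ 0.094: [OH-] ≈ √(1.8 × 10^-6 × 0.094) = 4.11 × 10^-4 M
([OH-]/C₀ = 0.44% < 5%, so the approximation holds.)
pOH = 3.39, so pH = 14.00 − pOH = 10.61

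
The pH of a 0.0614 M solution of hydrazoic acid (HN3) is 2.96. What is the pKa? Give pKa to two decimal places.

[H+] = 10^(-2.96) = 1.10 × 10^-3 M
At equilibrium [HA] = 0.0614 − 1.10 × 10^-3 = 6.03 × 10^-2 M
Ka = [H+][A-]/[HA] = (1.10 × 10^-3)² / 6.03 × 10^-2 = 2.01 × 10^-5
pKa = -log(2.01 × 10^-5) = 4.70

pKa = 4.70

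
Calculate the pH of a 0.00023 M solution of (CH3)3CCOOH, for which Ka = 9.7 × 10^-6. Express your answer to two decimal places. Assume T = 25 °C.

pH = 4.37

(CH3)3CCOOH ⇌ (CH3)3CCOO- + H+
From the ICE table, Ka = [H+]²/(0.00023 − [H+]) = 9.7 × 10^-6.
The 5% rule fails; solving [H+]² + Ka·[H+] − Ka·C₀ = 0 exactly:
[H+] = (−Ka + √(Ka² + 4·Ka·C₀))/2 = 4.26 × 10^-5 M
pH = −log(4.26 × 10^-5) = 4.37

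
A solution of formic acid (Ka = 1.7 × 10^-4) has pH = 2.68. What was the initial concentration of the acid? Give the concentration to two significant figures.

C₀ = 2.8 × 10^-2 M

[H+] = 10^(-2.68) = 2.09 × 10^-3 M = x
Ka = x²/(C₀ − x) ⇒ C₀ = x + x²/Ka
C₀ = 2.09 × 10^-3 + (2.09 × 10^-3)²/(1.7 × 10^-4) = 2.78 × 10^-2 M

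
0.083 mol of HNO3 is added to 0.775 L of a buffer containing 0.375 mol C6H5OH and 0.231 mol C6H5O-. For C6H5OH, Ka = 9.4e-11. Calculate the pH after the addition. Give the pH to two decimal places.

pH = 9.54

After neutralization: n(C6H5OH) = 0.458 mol, n(C6H5O-) = 0.148 mol.
pKa = −log(9.4 × 10^-11) = 10.027
pH = pKa + log(n_C6H5O-/n_C6H5OH) = 10.027 + log(0.148/0.458) = 10.027 + (-0.491)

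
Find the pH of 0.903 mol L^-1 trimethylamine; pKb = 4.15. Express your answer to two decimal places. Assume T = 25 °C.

(CH3)3N + H2O ⇌ (CH3)3NH+ + OH-
Kb = 10^(−4.15) = 7.08 × 10^-5
Kb = [OH-]²/(0.903 − [OH-]) = 7.08 × 10^-5
Since Kb ≪ C₀, [OH-] ≈ √(Kb·C₀) = 8.00 × 10^-3 M.
([OH-]/C₀ = 0.89% < 5%, so the approximation holds.)
pOH = 2.10, so pH = 14.00 − pOH = 11.90

pH = 11.90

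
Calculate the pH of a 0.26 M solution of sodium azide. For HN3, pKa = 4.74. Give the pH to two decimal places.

N3- is the conjugate base of the weak acid HN3.
Ka = 10^(−4.74) = 1.82 × 10^-5
Kb = Kw/Ka = 1.0×10^-14 / 1.82 × 10^-5 = 5.49 × 10^-10
Kb = [OH-]²/(0.26 − [OH-]) = 5.49 × 10^-10
Neglecting [OH-] in the denominator: [OH-] = √(5.49 × 10^-10 × 0.26) = 1.19 × 10^-5 M
pOH = −log(1.19 × 10^-5) = 4.92; pH = 14.00 − 4.92 = 9.08

pH = 9.08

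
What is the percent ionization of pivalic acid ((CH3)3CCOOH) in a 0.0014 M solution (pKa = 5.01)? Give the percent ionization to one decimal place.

8.0%

(CH3)3CCOOH ⇌ (CH3)3CCOO- + H+; let x = [H+] at equilibrium.
Ka = 10^(−5.01) = 9.77 × 10^-6
Ka = x²/(C₀ − x); solving the quadratic gives x = 1.12 × 10^-4 M.
Fraction ionized = 1.12 × 10^-4 / 0.0014 = 0.0800 → 8.0%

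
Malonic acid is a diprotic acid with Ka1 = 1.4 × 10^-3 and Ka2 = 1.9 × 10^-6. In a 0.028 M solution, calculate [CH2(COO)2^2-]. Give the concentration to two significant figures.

First ionization gives [H+] ≈ [CH2(COOH)COO-] = 5.60 × 10^-3 M.
Second step: Ka2 = [H+][CH2(COO)2^2-]/[CH2(COOH)COO-] ≈ [CH2(COO)2^2-] (since [H+] ≈ [CH2(COOH)COO-]).
So [CH2(COO)2^2-] ≈ Ka2.

1.9 × 10^-6 M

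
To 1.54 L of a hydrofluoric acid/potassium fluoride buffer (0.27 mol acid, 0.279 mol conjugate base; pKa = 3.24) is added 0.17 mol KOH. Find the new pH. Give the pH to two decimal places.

OH- converts HF to F-: HF → 0.1 mol, F- → 0.449 mol.
pH = pKa + log(n_F-/n_HF) = 3.24 + log(0.449/0.1) = 3.24 + (+0.652)

pH = 3.89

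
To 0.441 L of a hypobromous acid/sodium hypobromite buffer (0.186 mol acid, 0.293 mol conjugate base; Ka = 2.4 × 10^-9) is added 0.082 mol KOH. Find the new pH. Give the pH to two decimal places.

pH = 9.18

After neutralization: n(HOBr) = 0.104 mol, n(OBr-) = 0.375 mol.
pKa = −log(2.4 × 10^-9) = 8.620
Henderson–Hasselbalch with mole ratio 0.375/0.104: pH = 8.620 + (+0.557)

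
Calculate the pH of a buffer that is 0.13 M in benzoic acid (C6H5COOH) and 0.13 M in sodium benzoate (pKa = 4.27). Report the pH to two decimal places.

pH = 4.27

pH = pKa + log([A⁻]/[HA]) = 4.27 + log(0.13/0.13)
pH = 4.27 + (+0.000) = 4.27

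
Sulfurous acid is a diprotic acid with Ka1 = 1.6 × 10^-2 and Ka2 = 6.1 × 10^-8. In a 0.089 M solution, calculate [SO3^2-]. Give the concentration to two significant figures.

First ionization gives [H+] ≈ [HSO3-] = 3.06 × 10^-2 M.
Second step: Ka2 = [H+][SO3^2-]/[HSO3-] ≈ [SO3^2-] (since [H+] ≈ [HSO3-]).
So [SO3^2-] ≈ Ka2.

6.1 × 10^-8 M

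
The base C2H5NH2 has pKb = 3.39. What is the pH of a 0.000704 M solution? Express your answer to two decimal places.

pH = 10.57

C2H5NH2 + H2O ⇌ C2H5NH3+ + OH-
Kb = 10^(−3.39) = 4.07 × 10^-4
Kb = [OH-]²/(0.000704 − [OH-]) = 4.07 × 10^-4
Here C₀/Kb ≈ 1.73, so the small-[OH-] approximation fails. Use the quadratic:
[OH-] = (−Kb + √(Kb² + 4·Kb·C₀))/2 = 3.69 × 10^-4 M
pOH = −log(3.69 × 10^-4) = 3.43; pH = 14.00 − 3.43 = 10.57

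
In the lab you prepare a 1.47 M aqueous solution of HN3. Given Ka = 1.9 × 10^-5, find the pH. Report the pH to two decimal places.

HN3 ⇌ N3- + H+
From the ICE table, Ka = [H+]²/(1.47 − [H+]) = 1.9 × 10^-5.
Assume [H+] ≪ 1.47: [H+] ≈ √(1.9 × 10^-5 × 1.47) = 5.28 × 10^-3 M
Check: 0.36% ionized — well under 5%, approximation valid.
pH = −log[H+] = −log(5.28 × 10^-3) = 2.28

pH = 2.28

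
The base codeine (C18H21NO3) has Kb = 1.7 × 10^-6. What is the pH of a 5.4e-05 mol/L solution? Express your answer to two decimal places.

pH = 8.94

C18H21NO3 + H2O ⇌ C18H22NO3+ + OH-
From the ICE table, Kb = [OH-]²/(5.4e-05 − [OH-]) = 1.7 × 10^-6.
[OH-] is not negligible relative to C₀; solve [OH-]² + 1.7e-06·[OH-] − 9.18e-11 = 0.
[OH-] = [−1.7e-06 + √(1.7e-06² + 3.67e-10)]/2 = 8.77 × 10^-6 M
pOH = −log(8.77 × 10^-6) = 5.06; pH = 14.00 − 5.06 = 8.94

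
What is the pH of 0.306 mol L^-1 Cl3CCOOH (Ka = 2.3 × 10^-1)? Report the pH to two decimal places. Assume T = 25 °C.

Cl3CCOOH ⇌ Cl3CCOO- + H+
Ka = [H+]²/(0.306 − [H+]) = 2.3 × 10^-1
The 5% rule fails; solving [H+]² + Ka·[H+] − Ka·C₀ = 0 exactly:
[H+] = [−0.23 + √(0.23² + 0.282)]/2 = 1.74 × 10^-1 M
pH = −log[H+] = −log(1.74 × 10^-1) = 0.76

pH = 0.76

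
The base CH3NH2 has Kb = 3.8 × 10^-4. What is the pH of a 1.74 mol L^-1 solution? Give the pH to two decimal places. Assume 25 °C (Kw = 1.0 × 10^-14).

CH3NH2 + H2O ⇌ CH3NH3+ + OH-
From the ICE table, Kb = [OH-]²/(1.74 − [OH-]) = 3.8 × 10^-4.
Since Kb ≪ C₀, [OH-] ≈ √(Kb·C₀) = 2.57 × 10^-2 M.
([OH-]/C₀ = 1.5% < 5%, so the approximation holds.)
pOH = −log(2.57 × 10^-2) = 1.59; pH = 14.00 − 1.59 = 12.41

pH = 12.41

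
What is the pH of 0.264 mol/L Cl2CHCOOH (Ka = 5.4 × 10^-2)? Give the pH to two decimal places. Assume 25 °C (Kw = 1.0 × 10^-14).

Cl2CHCOOH ⇌ Cl2CHCOO- + H+
From the ICE table, Ka = [H+]²/(0.264 − [H+]) = 5.4 × 10^-2.
The 5% rule fails; solving [H+]² + Ka·[H+] − Ka·C₀ = 0 exactly:
[H+] = [−0.054 + √(0.054² + 0.057)]/2 = 9.54 × 10^-2 M
pH = −log[H+] = −log(9.54 × 10^-2) = 1.02

pH = 1.02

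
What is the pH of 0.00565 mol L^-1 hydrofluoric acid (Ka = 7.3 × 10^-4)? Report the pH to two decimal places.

HF ⇌ F- + H+
Ka = [H+]²/(0.00565 − [H+]) = 7.3 × 10^-4
The 5% rule fails; solving [H+]² + Ka·[H+] − Ka·C₀ = 0 exactly:
[H+] = [−0.00073 + √(0.00073² + 1.65e-05)]/2 = 1.70 × 10^-3 M
pH = −log(1.70 × 10^-3) = 2.77

pH = 2.77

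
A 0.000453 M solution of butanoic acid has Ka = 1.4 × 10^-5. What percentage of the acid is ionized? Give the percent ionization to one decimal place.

16.1%

CH3(CH2)2COOH ⇌ CH3(CH2)2COO- + H+; let x = [H+] at equilibrium.
Ka = x²/(C₀ − x); solving the quadratic gives x = 7.29 × 10^-5 M.
Fraction ionized = 7.29 × 10^-5 / 0.000453 = 0.1609 → 16.1%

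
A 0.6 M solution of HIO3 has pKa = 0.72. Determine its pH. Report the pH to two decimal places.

HIO3 ⇌ IO3- + H+
Ka = 10^(−0.72) = 1.91 × 10^-1
From the ICE table, Ka = x²/(0.6 − x) = 1.91 × 10^-1.
Here C₀/Ka ≈ 3.14, so the small-x approximation fails. Use the quadratic:
x = (−Ka + √(Ka² + 4·Ka·C₀))/2 = 2.56 × 10^-1 M
pH = −log[H+] = −log(2.56 × 10^-1) = 0.59

pH = 0.59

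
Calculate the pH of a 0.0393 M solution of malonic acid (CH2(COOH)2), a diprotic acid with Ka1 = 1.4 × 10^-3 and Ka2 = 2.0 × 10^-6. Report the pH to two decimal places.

pH = 2.17

Since Ka1 ≫ Ka2, the first ionization dominates [H+].
Ka1 = x²/(0.0393 − x) = 1.4 × 10^-3
Solving the quadratic: x = (−Ka1 + √(Ka1² + 4·Ka1·C₀))/2 = 6.75 × 10^-3 M
pH = −log(6.75 × 10^-3) = 2.17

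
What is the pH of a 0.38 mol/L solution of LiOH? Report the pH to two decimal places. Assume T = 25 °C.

pH = 13.58

LiOH is a strong base; [OH-] = 0.38 M.
pOH = -log(0.38) = 0.42
pH = 14.00 - 0.42 = 13.58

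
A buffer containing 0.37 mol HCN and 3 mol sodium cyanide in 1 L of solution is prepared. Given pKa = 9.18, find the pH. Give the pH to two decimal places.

pH = 10.09

Using pH = pKa + log([base]/[acid]) with [base]/[acid] = 3/0.37:
pH = 9.18 + (+0.909) = 10.09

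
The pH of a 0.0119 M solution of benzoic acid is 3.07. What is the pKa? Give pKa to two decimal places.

[H+] = 10^(-3.07) = 8.51 × 10^-4 M
At equilibrium [HA] = 0.0119 − 8.51 × 10^-4 = 1.10 × 10^-2 M
Ka = [H+][A-]/[HA] = (8.51 × 10^-4)² / 1.10 × 10^-2 = 6.58 × 10^-5
pKa = -log(6.58 × 10^-5) = 4.18

pKa = 4.18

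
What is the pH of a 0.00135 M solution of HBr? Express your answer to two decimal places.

pH = 2.87

HBr is a strong acid and dissociates completely, so [H+] = 0.00135 M.
pH = -log(0.00135) = 2.87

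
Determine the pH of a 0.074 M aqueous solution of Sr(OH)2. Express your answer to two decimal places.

pH = 13.17

Sr(OH)2 is a strong base (each formula unit releases 2 OH-); [OH-] = 0.148 M.
pOH = -log(0.148) = 0.83
pH = 14.00 - 0.83 = 13.17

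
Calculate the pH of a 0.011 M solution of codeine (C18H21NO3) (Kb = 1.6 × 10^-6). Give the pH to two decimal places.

pH = 10.12

C18H21NO3 + H2O ⇌ C18H22NO3+ + OH-
Let x = [OH-] at equilibrium. Kb = x²/(0.011 − x).
Since Kb ≪ C₀, x ≈ √(Kb·C₀) = 1.33 × 10^-4 M.
pOH = −log(1.33 × 10^-4) = 3.88; pH = 14.00 − 3.88 = 10.12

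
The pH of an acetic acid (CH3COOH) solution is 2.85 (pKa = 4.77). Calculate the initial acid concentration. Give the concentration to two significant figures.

C₀ = 1.2 × 10^-1 M

[H+] = 10^(-2.85) = 1.41 × 10^-3 M = x
Ka = 10^(−4.77) = 1.70 × 10^-5
Ka = x²/(C₀ − x) ⇒ C₀ = x + x²/Ka
C₀ = 1.41 × 10^-3 + (1.41 × 10^-3)²/(1.70 × 10^-5) = 1.18 × 10^-1 M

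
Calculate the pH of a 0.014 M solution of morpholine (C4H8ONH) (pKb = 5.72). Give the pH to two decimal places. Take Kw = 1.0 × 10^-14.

C4H8ONH + H2O ⇌ C4H8ONH2+ + OH-
Kb = 10^(−5.72) = 1.91 × 10^-6
From the ICE table, Kb = x²/(0.014 − x) = 1.91 × 10^-6.
Assume x ≪ 0.014: x ≈ √(1.91 × 10^-6 × 0.014) = 1.64 × 10^-4 M
(x/C₀ = 1.2% < 5%, so the approximation holds.)
pOH = 3.79, so pH = 14.00 − pOH = 10.21

pH = 10.21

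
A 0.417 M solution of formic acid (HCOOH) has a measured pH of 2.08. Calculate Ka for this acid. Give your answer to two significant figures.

Ka = 1.7 × 10^-4

[H+] = 10^(-2.08) = 8.32 × 10^-3 M
At equilibrium [HA] = 0.417 − 8.32 × 10^-3 = 4.09 × 10^-1 M
Ka = [H+][A-]/[HA] = (8.32 × 10^-3)² / 4.09 × 10^-1 = 1.7 × 10^-4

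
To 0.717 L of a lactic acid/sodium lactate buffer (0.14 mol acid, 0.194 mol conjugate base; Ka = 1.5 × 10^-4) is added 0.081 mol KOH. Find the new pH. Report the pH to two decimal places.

After neutralization: n(CH3CH(OH)COOH) = 0.059 mol, n(CH3CH(OH)COO-) = 0.275 mol.
pKa = −log(1.5 × 10^-4) = 3.824
pH = pKa + log([A⁻]/[HA]) = 3.824 + log(0.275/0.059) = 3.824 +0.668

pH = 4.49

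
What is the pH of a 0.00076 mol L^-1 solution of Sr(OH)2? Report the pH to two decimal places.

Sr(OH)2 is a strong base (each formula unit releases 2 OH-); [OH-] = 0.00152 M.
pOH = -log(0.00152) = 2.82
pH = 14.00 - 2.82 = 11.18

pH = 11.18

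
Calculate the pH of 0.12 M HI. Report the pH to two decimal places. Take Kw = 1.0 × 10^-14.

HI is a strong acid and dissociates completely, so [H+] = 0.12 M.
pH = -log(0.12) = 0.92

pH = 0.92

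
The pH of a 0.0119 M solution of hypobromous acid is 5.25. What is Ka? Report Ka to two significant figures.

Ka = 2.7 × 10^-9

[H+] = 10^(-5.25) = 5.62 × 10^-6 M
At equilibrium [HA] = 0.0119 − 5.62 × 10^-6 = 1.19 × 10^-2 M
Ka = [H+][A-]/[HA] = (5.62 × 10^-6)² / 1.19 × 10^-2 = 2.7 × 10^-9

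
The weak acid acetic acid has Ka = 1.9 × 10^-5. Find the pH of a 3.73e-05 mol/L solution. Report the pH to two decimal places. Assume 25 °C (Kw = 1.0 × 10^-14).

pH = 4.73

CH3COOH ⇌ CH3COO- + H+
Ka = [H+]²/(3.73e-05 − [H+]) = 1.9 × 10^-5
The 5% rule fails; solving [H+]² + Ka·[H+] − Ka·C₀ = 0 exactly:
[H+] = (−Ka + √(Ka² + 4·Ka·C₀))/2 = 1.88 × 10^-5 M
pH = −log[H+] = −log(1.88 × 10^-5) = 4.73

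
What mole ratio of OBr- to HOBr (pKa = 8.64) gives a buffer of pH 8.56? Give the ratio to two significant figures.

pH = pKa + log(r) ⇒ log(r) = 8.56 − 8.64 = -0.08
r = [OBr-]/[HOBr] = 10^(-0.08) = 0.832

ratio = 0.83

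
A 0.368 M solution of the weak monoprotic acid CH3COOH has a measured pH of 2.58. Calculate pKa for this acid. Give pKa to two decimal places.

[H+] = 10^(-2.58) = 2.63 × 10^-3 M
At equilibrium [HA] = 0.368 − 2.63 × 10^-3 = 3.65 × 10^-1 M
Ka = [H+][A-]/[HA] = (2.63 × 10^-3)² / 3.65 × 10^-1 = 1.90 × 10^-5
pKa = -log(1.90 × 10^-5) = 4.72

pKa = 4.72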